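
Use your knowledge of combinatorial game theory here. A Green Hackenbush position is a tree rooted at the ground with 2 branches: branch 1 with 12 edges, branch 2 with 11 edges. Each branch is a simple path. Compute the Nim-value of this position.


The tree has 2 branches from the ground vertex.
In Green Hackenbush, the Nim-value of a simple path of length k is k.
Branch 1: length 12, Nim-value = 12
Branch 2: length 11, Nim-value = 11
Total Nim-value = XOR of all branch values:
0 XOR 12 = 12
12 XOR 11 = 7
Nim-value of the tree = 7

7


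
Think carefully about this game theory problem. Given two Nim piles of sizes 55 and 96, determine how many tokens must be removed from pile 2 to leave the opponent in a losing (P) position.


Piles: 55 and 96
Current XOR: 55 XOR 96 = 87 (non-zero, so this is an N-position).
To make the XOR zero, we need to find a move that balances the piles.
For pile 2 (size 96): target = 96 XOR 87 = 55
We reduce pile 2 from 96 to 55.
Tokens removed: 96 - 55 = 41
Verification: 55 XOR 55 = 0

41


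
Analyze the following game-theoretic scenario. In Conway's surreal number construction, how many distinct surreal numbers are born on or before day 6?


Day 0: {|} = 0 is born. Count = 1.
Day n: the number of surreal numbers born by day n is 2^(n+1) - 1.
By day 0: 2^1 - 1 = 1
By day 1: 2^2 - 1 = 3
By day 2: 2^3 - 1 = 7
By day 3: 2^4 - 1 = 15
By day 4: 2^5 - 1 = 31
By day 5: 2^6 - 1 = 63
By day 6: 2^7 - 1 = 127
By day 6: 127 surreal numbers.

127


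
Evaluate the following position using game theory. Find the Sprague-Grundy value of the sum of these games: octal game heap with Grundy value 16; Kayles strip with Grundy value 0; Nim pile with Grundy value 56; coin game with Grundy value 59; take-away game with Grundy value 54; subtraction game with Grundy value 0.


By the Sprague-Grundy theorem, the Grundy value of a sum of games is the XOR of individual Grundy values.
octal game heap: Grundy value = 16. Running XOR: 0 XOR 16 = 16
Kayles strip: Grundy value = 0. Running XOR: 16 XOR 0 = 16
Nim pile: Grundy value = 56. Running XOR: 16 XOR 56 = 40
coin game: Grundy value = 59. Running XOR: 40 XOR 59 = 19
take-away game: Grundy value = 54. Running XOR: 19 XOR 54 = 37
subtraction game: Grundy value = 0. Running XOR: 37 XOR 0 = 37
The combined Grundy value is 37.

37


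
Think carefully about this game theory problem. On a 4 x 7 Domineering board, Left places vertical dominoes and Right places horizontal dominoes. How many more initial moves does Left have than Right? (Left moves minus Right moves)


Board is 4 x 7 (rows x cols).
Left (vertical) placements: (rows-1) * cols = 3 * 7 = 21
Right (horizontal) placements: rows * (cols-1) = 4 * 6 = 24
Advantage = Left - Right = 21 - 24 = -3

-3


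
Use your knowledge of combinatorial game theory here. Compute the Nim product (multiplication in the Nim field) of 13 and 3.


Nim multiplication is bilinear over XOR: (u XOR v) * w = (u*w) XOR (v*w).
So we split each operand into its bit components and XOR the pairwise Nim products.
13 = 1 + 4 + 8 (as XOR of powers of 2).
3 = 1 + 2 (as XOR of powers of 2).
Using the standard Nim-product table on single bits:
  2*2 = 3,   2*4 = 8,   2*8 = 12,
  4*4 = 6,   4*8 = 11,  8*8 = 13,
and  1*x = x (identity), k*l = l*k (commutative).
Pairwise Nim products:
  1 * 1 = 1
  1 * 2 = 2
  4 * 1 = 4
  4 * 2 = 8
  8 * 1 = 8
  8 * 2 = 12
XOR them: 1 XOR 2 XOR 4 XOR 8 XOR 8 XOR 12 = 11.
Result: 13 * 3 = 11 (in Nim).

11


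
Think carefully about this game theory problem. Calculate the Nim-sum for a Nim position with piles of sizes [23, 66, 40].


We need the XOR (exclusive or) of all pile sizes.
After XOR-ing pile 1 (size 23): 0 XOR 23 = 23
After XOR-ing pile 2 (size 66): 23 XOR 66 = 85
After XOR-ing pile 3 (size 40): 85 XOR 40 = 125
The Nim-value of this position is 125.

125


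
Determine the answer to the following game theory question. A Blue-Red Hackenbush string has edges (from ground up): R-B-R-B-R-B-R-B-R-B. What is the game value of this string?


Edges (from ground): R-B-R-B-R-B-R-B-R-B
By Berlekamp's sign-expansion rule, a Blue-Red Hackenbush stalk has the value of the surreal number whose sign sequence is the edge sequence with B -> + and R -> -.
Sign sequence: -+-+-+-+-+
Trace the sign expansion in the surreal number tree, starting from 0:
Edge 1: R (sign -) -> bounds (-inf, 0), value = -1
Edge 2: B (sign +) -> bounds (-1, 0), value = -1/2
Edge 3: R (sign -) -> bounds (-1, -1/2), value = -3/4
Edge 4: B (sign +) -> bounds (-3/4, -1/2), value = -5/8
Edge 5: R (sign -) -> bounds (-3/4, -5/8), value = -11/16
Edge 6: B (sign +) -> bounds (-11/16, -5/8), value = -21/32
Edge 7: R (sign -) -> bounds (-11/16, -21/32), value = -43/64
Edge 8: B (sign +) -> bounds (-43/64, -21/32), value = -85/128
Edge 9: R (sign -) -> bounds (-43/64, -85/128), value = -171/256
Edge 10: B (sign +) -> bounds (-171/256, -85/128), value = -341/512
Game value = -341/512

-341/512


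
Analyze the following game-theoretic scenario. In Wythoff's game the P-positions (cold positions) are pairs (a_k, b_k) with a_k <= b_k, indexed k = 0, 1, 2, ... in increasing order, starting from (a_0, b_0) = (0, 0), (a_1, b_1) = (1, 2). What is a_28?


By Wythoff's theorem, a_k = floor(k * phi) and b_k = floor(k * phi^2) = a_k + k, where phi = (1 + sqrt(5))/2 is the golden ratio.
phi = (1 + sqrt(5))/2 = 1.618034
k = 28
k * phi = 28 * 1.618034 = 45.304952
a_28 = floor(k * phi) = 45

45


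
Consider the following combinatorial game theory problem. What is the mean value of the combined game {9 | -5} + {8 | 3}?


G1 = {9 | -5}, G2 = {8 | 3}
Each is a switch {a | b} with numbers a > b; its mean value is (a + b)/2, and mean value is additive over game sums: m(G1 + G2) = m(G1) + m(G2).
Mean of G1 = (9 + (-5))/2 = 4/2 = 2
Mean of G2 = (8 + (3))/2 = 11/2 = 11/2
Mean of G1 + G2 = 2 + 11/2 = 15/2

15/2


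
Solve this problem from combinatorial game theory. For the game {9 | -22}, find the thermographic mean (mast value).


Game = {9 | -22}, a switch {a | b} with numbers a > b.
Its thermograph has left wall a - t and right wall b + t, which meet at t = (a - b)/2, where both equal (a + b)/2. So the mast (mean value) is at (a + b)/2.
Mean = (9 + (-22))/2 = -13/2 = -13/2

-13/2


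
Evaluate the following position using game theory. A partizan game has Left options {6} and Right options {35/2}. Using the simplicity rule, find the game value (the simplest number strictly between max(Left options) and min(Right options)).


Left options: {6}, max = 6
Right options: {35/2}, min = 35/2
All options are numbers and max(Left) < min(Right), so by the simplicity theorem the value is the simplest (earliest-born) number strictly between 6 and 35/2.
Integers 7 through 17 all lie strictly between 6 and 35/2.
Among integers, the simplest (lowest birthday = smallest |n|; 0 is born on day 0, +-n on day n) is 7.
No non-integer in the interval can be simpler: if x is a non-integer in the interval, then floor(x) or ceil(x) also lies in the interval (the interval contains an integer), and both are proper prefixes of x's sign expansion, i.e. born earlier. So the game value is 7.
Game value = 7

7


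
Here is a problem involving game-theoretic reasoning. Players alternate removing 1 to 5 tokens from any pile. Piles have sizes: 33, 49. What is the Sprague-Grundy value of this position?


Subtraction set: {1, 2, 3, 4, 5}
For this subtraction set, G(n) = n mod 6 (period = max + 1 = 6).
Pile 1 (size 33): G(33) = 33 mod 6 = 3
Pile 2 (size 49): G(49) = 49 mod 6 = 1
Total Grundy value = XOR of all: 3 XOR 1 = 2

2


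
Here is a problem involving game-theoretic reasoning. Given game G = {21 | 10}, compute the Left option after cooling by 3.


Original game: {21 | 10} (a switch {a | b} with a > b).
Cooling by t (for t below the temperature (a - b)/2 = 11/2) taxes each move by t: {a | b} cooled by t is {a - t | b + t}.
Cooling amount: t = 3
Cooled Left option: 21 - 3 = 18
Cooled Right option: 10 + 3 = 13
Cooled game: {18 | 13}
Left option = 18

18


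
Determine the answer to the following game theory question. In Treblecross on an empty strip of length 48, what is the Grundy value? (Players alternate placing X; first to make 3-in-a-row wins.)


Treblecross: place X on empty cells; 3-in-a-row wins.
Playing within two cells of an existing X lets the opponent win at once, so sensible play treats the cells i-2..i+2 around each X as dead. The player left with no safe cell loses, so this is a normal-play take-away game on strips of safe cells.
Placing X at cell i (0-indexed) of a strip of k safe cells leaves independent strips of sizes max(0, i-2) and max(0, k-i-3). Hence G(k) = mex{ G(max(0,i-2)) XOR G(max(0,k-i-3)) : 0 <= i < k }, with G(0) = 0.
G(1): splits (0,0):0^0=0 -> mex({0}) = 1
G(2): splits (0,0):0^0=0 -> mex({0}) = 1
G(3): splits (0,0):0^0=0 -> mex({0}) = 1
G(4): splits (0,1):0^1=1 (0,0):0^0=0 -> mex({0, 1}) = 2
G(5): splits (0,2):0^1=1 (0,1):0^1=1 (0,0):0^0=0 -> mex({0, 1}) = 2
G(6) = mex({1}) = 0
G(7) = mex({0, 1, 2}) = 3
G(8) = mex({0, 1, 2}) = 3
G(9) = mex({0, 2}) = 1
G(10) = mex({0, 2, 3}) = 1
G(11) = mex({0, 3}) = 1
G(12) = mex({1, 3}) = 0
G(13) = mex({0, 1, 2, 3}) = 4
G(14) = mex({0, 1, 2}) = 3
G(15) = mex({0, 1, 2}) = 3
G(16) = mex({0, 1, 2, 4}) = 3
G(17) = mex({0, 1, 3, 4}) = 2
G(18) = mex({0, 1, 3, 4}) = 2
G(19) = mex({0, 1, 3, 5}) = 2
G(20) = mex({0, 1, 2, 3, 5}) = 4
G(21) = mex({0, 1, 2, 3, 5}) = 4
G(22) = mex({1, 2, 6}) = 0
G(23) = mex({0, 1, 2, 3, 4, 6}) = 5
G(24) = mex({0, 1, 2, 3, 4}) = 5
G(25) = mex({0, 1, 3, 4, 7}) = 2
G(26) = mex({0, 1, 3, 4, 5, 7}) = 2
G(27) = mex({0, 1, 3, 5}) = 2
G(28) = mex({0, 1, 2, 5}) = 3
G(29) = mex({0, 1, 2, 4, 5, 6}) = 3
G(30) = mex({1, 2, 4, 6}) = 0
G(31) = mex({0, 1, 2, 3, 4, 6}) = 5
G(32) = mex({1, 2, 3, 4, 7}) = 0
G(33) = mex({0, 3, 7}) = 1
G(34) = mex({0, 2, 3, 5, 7}) = 1
G(35) = mex({0, 2, 3, 5, 6}) = 1
G(36) = mex({0, 1, 2, 5, 6}) = 3
G(37) = mex({0, 1, 2, 4, 5, 6}) = 3
G(38) = mex({0, 1, 2, 4}) = 3
G(39) = mex({0, 1, 2, 3, 4, 7}) = 5
G(40) = mex({0, 1, 2, 3, 4, 5, 7}) = 6
G(41) = mex({0, 1, 2, 3, 5, 7}) = 4
G(42) = mex({0, 1, 2, 3, 5, 6, 7}) = 4
G(43) = mex({0, 2, 3, 5, 6}) = 1
G(44) = mex({1, 2, 3, 4, 5, 6}) = 0
G(45) = mex({0, 1, 2, 3, 4, 6, 7}) = 5
G(46) = mex({0, 1, 2, 3, 4, 7}) = 5
G(47) = mex({0, 1, 2, 3, 4, 5, 7}) = 6
G(48) = mex({0, 1, 2, 3, 4, 5, 7}) = 6
Therefore G(48) = 6.

6


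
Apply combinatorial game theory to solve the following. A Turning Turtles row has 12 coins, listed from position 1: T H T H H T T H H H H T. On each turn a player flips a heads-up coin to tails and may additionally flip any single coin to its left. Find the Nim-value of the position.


Coins: T H T H H T T H H H H T
Key fact: a single head at position k behaves exactly like a Nim heap of size k (turning it to T and optionally flipping a coin at j < k corresponds to moving the heap from k to j, or to 0), and heads combine as a disjunctive sum (two heads at the same place would cancel, matching j XOR j = 0). So the Nim-value is the XOR of the 1-indexed positions of the heads.
Face-up positions (1-indexed): [2, 4, 5, 8, 9, 10, 11]
XOR 0 with 2: 0 XOR 2 = 2
XOR 2 with 4: 2 XOR 4 = 6
XOR 6 with 5: 6 XOR 5 = 3
XOR 3 with 8: 3 XOR 8 = 11
XOR 11 with 9: 11 XOR 9 = 2
XOR 2 with 10: 2 XOR 10 = 8
XOR 8 with 11: 8 XOR 11 = 3
Nim-value = 3

3


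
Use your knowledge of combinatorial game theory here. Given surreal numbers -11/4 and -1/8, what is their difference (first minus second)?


x = -11/4, y = -1/8
Converting to common denominator: 8
x = -22/8, y = -1/8
x - y = -11/4 - -1/8 = -21/8

-21/8


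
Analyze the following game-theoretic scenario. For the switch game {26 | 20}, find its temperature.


The game is {26 | 20}, a switch {a | b} with numbers a > b.
Cooling {a | b} by t gives {a - t | b + t}, which stops being hot when a - t = b + t, i.e. at t = (a - b)/2. So the temperature of a switch is (a - b)/2.
Temperature = (Left option - Right option) / 2
= (26 - (20)) / 2
= 6 / 2
= 3

3


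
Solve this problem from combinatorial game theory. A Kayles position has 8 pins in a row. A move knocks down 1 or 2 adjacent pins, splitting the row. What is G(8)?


Kayles: a move removes 1 or 2 adjacent pins from a contiguous row.
Removing pins from a row of k leaves two independent rows (a, b) with a + b = k - 1 (one pin) or a + b = k - 2 (two pins); an end removal gives a = 0.
By Sprague-Grundy, G(k) = mex{ G(a) XOR G(b) } over all these splits. G(0) = 0.
G(1): splits (0,0):0^0=0 -> mex({0}) = 1
G(2): splits (0,1):0^1=1 (0,0):0^0=0 -> mex({0, 1}) = 2
G(3): splits (0,2):0^2=2 (1,1):1^1=0 (0,1):0^1=1 -> mex({0, 1, 2}) = 3
G(4): splits (0,3):0^3=3 (1,2):1^2=3 (0,2):0^2=2 (1,1):1^1=0 -> mex({0, 2, 3}) = 1
G(5): splits (0,4):0^1=1 (1,3):1^3=2 (2,2):2^2=0 (0,3):0^3=3 (1,2):1^2=3 -> mex({0, 1, 2, 3}) = 4
G(6) = mex({0, 1, 2, 4}) = 3
G(7) = mex({0, 1, 3, 4, 5}) = 2
G(8) = mex({0, 2, 3, 5, 6}) = 1
Therefore G(8) = 1.

1


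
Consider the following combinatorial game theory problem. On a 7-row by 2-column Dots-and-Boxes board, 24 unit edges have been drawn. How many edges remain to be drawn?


Grid: 7 x 2 boxes, i.e. 8 rows and 3 columns of dots.
Horizontal edges: (rows + 1) * cols = 8 * 2 = 16
Vertical edges: rows * (cols + 1) = 7 * 3 = 21
Total edges: 16 + 21 = 37
Edges drawn: 24
Remaining: 37 - 24 = 13

13


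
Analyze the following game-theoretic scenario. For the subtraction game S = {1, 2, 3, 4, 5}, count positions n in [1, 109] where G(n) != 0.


Subtraction set S = {1, 2, 3, 4, 5}, so G(n) = n mod 6.
G(n) = 0 when n is a multiple of 6.
Multiples of 6 in [1, 109]: 18
N-positions (nonzero Grundy) = 109 - 18 = 91

91


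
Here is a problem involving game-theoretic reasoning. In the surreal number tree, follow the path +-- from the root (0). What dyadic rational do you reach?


Sign expansion: +--
Rule: track bounds (lo, hi), initially (-inf, +inf). On '+', the current value becomes lo and we move to the simplest number in (value, hi): value + 1 if hi = +inf, otherwise the midpoint (value + hi)/2. On '-', the current value becomes hi and we move to value - 1 if lo = -inf, otherwise the midpoint (lo + value)/2.
Start at 0.
Step 1: sign = +, move right. Bounds: (0, +inf). Value = 1
Step 2: sign = -, move left. Bounds: (0, 1). Value = 1/2
Step 3: sign = -, move left. Bounds: (0, 1/2). Value = 1/4
The surreal number with sign expansion +-- is 1/4.

1/4


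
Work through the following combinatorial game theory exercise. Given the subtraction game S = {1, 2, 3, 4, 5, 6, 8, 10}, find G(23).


The subtraction set is S = {1, 2, 3, 4, 5, 6, 8, 10}.
G(k) = mex{ G(k - s) : s in S, s <= k }. We compute iteratively: G(0) = 0.
G(1) = mex({0}) = 1
G(2) = mex({0, 1}) = 2
G(3) = mex({0, 1, 2}) = 3
G(4) = mex({0, 1, 2, 3}) = 4
G(5) = mex({0, 1, 2, 3, 4}) = 5
G(6) = mex({0, 1, 2, 3, 4, 5}) = 6
G(7) = mex({1, 2, 3, 4, 5, 6}) = 0
G(8) = mex({0, 2, 3, 4, 5, 6}) = 1
G(9) = mex({0, 1, 3, 4, 5, 6}) = 2
G(10) = mex({0, 1, 2, 4, 5, 6}) = 3
G(11) = mex({0, 1, 2, 3, 5, 6}) = 4
G(12) = mex({0, 1, 2, 3, 4, 6}) = 5
G(13) = mex({0, 1, 2, 3, 4, 5}) = 6
G(14) = mex({1, 2, 3, 4, 5, 6}) = 0
G(15) = mex({0, 2, 3, 4, 5, 6}) = 1
G(16) = mex({0, 1, 3, 4, 5, 6}) = 2
Observe that G(7)..G(16) = 0, 1, 2, 3, 4, 5, 6, 0, 1, 2 repeats G(0)..G(9) = 0, 1, 2, 3, 4, 5, 6, 0, 1, 2.
For k >= max(S) = 10, G(k) is determined by the previous 10 values G(k-10)..G(k-1); a window of 10 consecutive values has recurred shifted by 7, so by induction G(k + 7) = G(k) for all k >= 0: the sequence is periodic from the start with period 7.
One period: G(0..6) = 0, 1, 2, 3, 4, 5, 6.
23 mod 7 = 2, so G(23) = G(2) = 2.

2


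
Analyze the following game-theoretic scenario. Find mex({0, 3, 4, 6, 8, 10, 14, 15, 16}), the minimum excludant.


Set = {0, 3, 4, 6, 8, 10, 14, 15, 16}
0 is in the set.
1 is NOT in the set. This is the mex.
mex = 1

1


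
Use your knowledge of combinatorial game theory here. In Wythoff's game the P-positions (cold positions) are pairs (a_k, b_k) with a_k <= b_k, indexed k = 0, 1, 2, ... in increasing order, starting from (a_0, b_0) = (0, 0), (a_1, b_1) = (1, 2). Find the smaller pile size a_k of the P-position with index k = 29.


By Wythoff's theorem, a_k = floor(k * phi) and b_k = floor(k * phi^2) = a_k + k, where phi = (1 + sqrt(5))/2 is the golden ratio.
phi = (1 + sqrt(5))/2 = 1.618034
k = 29
k * phi = 29 * 1.618034 = 46.922986
a_29 = floor(k * phi) = 46

46


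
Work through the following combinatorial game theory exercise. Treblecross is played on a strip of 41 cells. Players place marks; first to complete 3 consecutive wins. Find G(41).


Treblecross: place X on empty cells; 3-in-a-row wins.
Playing within two cells of an existing X lets the opponent win at once, so sensible play treats the cells i-2..i+2 around each X as dead. The player left with no safe cell loses, so this is a normal-play take-away game on strips of safe cells.
Placing X at cell i (0-indexed) of a strip of k safe cells leaves independent strips of sizes max(0, i-2) and max(0, k-i-3). Hence G(k) = mex{ G(max(0,i-2)) XOR G(max(0,k-i-3)) : 0 <= i < k }, with G(0) = 0.
G(1): splits (0,0):0^0=0 -> mex({0}) = 1
G(2): splits (0,0):0^0=0 -> mex({0}) = 1
G(3): splits (0,0):0^0=0 -> mex({0}) = 1
G(4): splits (0,1):0^1=1 (0,0):0^0=0 -> mex({0, 1}) = 2
G(5): splits (0,2):0^1=1 (0,1):0^1=1 (0,0):0^0=0 -> mex({0, 1}) = 2
G(6) = mex({1}) = 0
G(7) = mex({0, 1, 2}) = 3
G(8) = mex({0, 1, 2}) = 3
G(9) = mex({0, 2}) = 1
G(10) = mex({0, 2, 3}) = 1
G(11) = mex({0, 3}) = 1
G(12) = mex({1, 3}) = 0
G(13) = mex({0, 1, 2, 3}) = 4
G(14) = mex({0, 1, 2}) = 3
G(15) = mex({0, 1, 2}) = 3
G(16) = mex({0, 1, 2, 4}) = 3
G(17) = mex({0, 1, 3, 4}) = 2
G(18) = mex({0, 1, 3, 4}) = 2
G(19) = mex({0, 1, 3, 5}) = 2
G(20) = mex({0, 1, 2, 3, 5}) = 4
G(21) = mex({0, 1, 2, 3, 5}) = 4
G(22) = mex({1, 2, 6}) = 0
G(23) = mex({0, 1, 2, 3, 4, 6}) = 5
G(24) = mex({0, 1, 2, 3, 4}) = 5
G(25) = mex({0, 1, 3, 4, 7}) = 2
G(26) = mex({0, 1, 3, 4, 5, 7}) = 2
G(27) = mex({0, 1, 3, 5}) = 2
G(28) = mex({0, 1, 2, 5}) = 3
G(29) = mex({0, 1, 2, 4, 5, 6}) = 3
G(30) = mex({1, 2, 4, 6}) = 0
G(31) = mex({0, 1, 2, 3, 4, 6}) = 5
G(32) = mex({1, 2, 3, 4, 7}) = 0
G(33) = mex({0, 3, 7}) = 1
G(34) = mex({0, 2, 3, 5, 7}) = 1
G(35) = mex({0, 2, 3, 5, 6}) = 1
G(36) = mex({0, 1, 2, 5, 6}) = 3
G(37) = mex({0, 1, 2, 4, 5, 6}) = 3
G(38) = mex({0, 1, 2, 4}) = 3
G(39) = mex({0, 1, 2, 3, 4, 7}) = 5
G(40) = mex({0, 1, 2, 3, 4, 5, 7}) = 6
G(41) = mex({0, 1, 2, 3, 5, 7}) = 4
Therefore G(41) = 4.

4


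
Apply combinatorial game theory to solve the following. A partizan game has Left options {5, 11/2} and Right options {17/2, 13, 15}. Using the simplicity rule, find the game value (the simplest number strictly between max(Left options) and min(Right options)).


Left options: {5, 11/2}, max = 11/2
Right options: {17/2, 13, 15}, min = 17/2
All options are numbers and max(Left) < min(Right), so by the simplicity theorem the value is the simplest (earliest-born) number strictly between 11/2 and 17/2.
Integers 6 through 8 all lie strictly between 11/2 and 17/2.
Among integers, the simplest (lowest birthday = smallest |n|; 0 is born on day 0, +-n on day n) is 6.
No non-integer in the interval can be simpler: if x is a non-integer in the interval, then floor(x) or ceil(x) also lies in the interval (the interval contains an integer), and both are proper prefixes of x's sign expansion, i.e. born earlier. So the game value is 6.
Game value = 6

6


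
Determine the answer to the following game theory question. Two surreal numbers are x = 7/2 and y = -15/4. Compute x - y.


x = 7/2, y = -15/4
Converting to common denominator: 4
x = 14/4, y = -15/4
x - y = 7/2 - -15/4 = 29/4

29/4


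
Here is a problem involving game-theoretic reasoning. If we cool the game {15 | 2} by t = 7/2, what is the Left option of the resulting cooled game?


Original game: {15 | 2} (a switch {a | b} with a > b).
Cooling by t (for t below the temperature (a - b)/2 = 13/2) taxes each move by t: {a | b} cooled by t is {a - t | b + t}.
Cooling amount: t = 7/2
Cooled Left option: 15 - 7/2 = 23/2
Cooled Right option: 2 + 7/2 = 11/2
Cooled game: {23/2 | 11/2}
Left option = 23/2

23/2


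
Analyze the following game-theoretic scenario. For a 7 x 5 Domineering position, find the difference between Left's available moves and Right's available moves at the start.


Board is 7 x 5 (rows x cols).
Left (vertical) placements: (rows-1) * cols = 6 * 5 = 30
Right (horizontal) placements: rows * (cols-1) = 7 * 4 = 28
Advantage = Left - Right = 30 - 28 = 2

2


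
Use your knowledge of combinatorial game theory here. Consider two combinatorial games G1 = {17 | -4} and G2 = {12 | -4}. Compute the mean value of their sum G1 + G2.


G1 = {17 | -4}, G2 = {12 | -4}
Each is a switch {a | b} with numbers a > b; its mean value is (a + b)/2, and mean value is additive over game sums: m(G1 + G2) = m(G1) + m(G2).
Mean of G1 = (17 + (-4))/2 = 13/2 = 13/2
Mean of G2 = (12 + (-4))/2 = 8/2 = 4
Mean of G1 + G2 = 13/2 + 4 = 21/2

21/2


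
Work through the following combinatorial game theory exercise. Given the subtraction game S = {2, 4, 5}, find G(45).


The subtraction set is S = {2, 4, 5}.
G(k) = mex{ G(k - s) : s in S, s <= k }. We compute iteratively: G(0) = 0.
G(1) = mex({}) = 0
G(2) = mex({0}) = 1
G(3) = mex({0}) = 1
G(4) = mex({0, 1}) = 2
G(5) = mex({0, 1}) = 2
G(6) = mex({0, 1, 2}) = 3
G(7) = mex({1, 2}) = 0
G(8) = mex({1, 2, 3}) = 0
G(9) = mex({0, 2}) = 1
G(10) = mex({0, 2, 3}) = 1
G(11) = mex({0, 1, 3}) = 2
Observe that G(7)..G(11) = 0, 0, 1, 1, 2 repeats G(0)..G(4) = 0, 0, 1, 1, 2.
For k >= max(S) = 5, G(k) is determined by the previous 5 values G(k-5)..G(k-1); a window of 5 consecutive values has recurred shifted by 7, so by induction G(k + 7) = G(k) for all k >= 0: the sequence is periodic from the start with period 7.
One period: G(0..6) = 0, 0, 1, 1, 2, 2, 3.
45 mod 7 = 3, so G(45) = G(3) = 1.

1


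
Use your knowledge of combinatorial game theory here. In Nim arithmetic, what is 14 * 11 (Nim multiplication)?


Nim multiplication is bilinear over XOR: (u XOR v) * w = (u*w) XOR (v*w).
So we split each operand into its bit components and XOR the pairwise Nim products.
14 = 2 + 4 + 8 (as XOR of powers of 2).
11 = 1 + 2 + 8 (as XOR of powers of 2).
Using the standard Nim-product table on single bits:
  2*2 = 3,   2*4 = 8,   2*8 = 12,
  4*4 = 6,   4*8 = 11,  8*8 = 13,
and  1*x = x (identity), k*l = l*k (commutative).
Pairwise Nim products:
  2 * 1 = 2
  2 * 2 = 3
  2 * 8 = 12
  4 * 1 = 4
  4 * 2 = 8
  4 * 8 = 11
  8 * 1 = 8
  8 * 2 = 12
  8 * 8 = 13
XOR them: 2 XOR 3 XOR 12 XOR 4 XOR 8 XOR 11 XOR 8 XOR 12 XOR 13 = 3.
Result: 14 * 11 = 3 (in Nim).

3


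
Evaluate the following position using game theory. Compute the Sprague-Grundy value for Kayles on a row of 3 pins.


Kayles: a move removes 1 or 2 adjacent pins from a contiguous row.
Removing pins from a row of k leaves two independent rows (a, b) with a + b = k - 1 (one pin) or a + b = k - 2 (two pins); an end removal gives a = 0.
By Sprague-Grundy, G(k) = mex{ G(a) XOR G(b) } over all these splits. G(0) = 0.
G(1): splits (0,0):0^0=0 -> mex({0}) = 1
G(2): splits (0,1):0^1=1 (0,0):0^0=0 -> mex({0, 1}) = 2
G(3): splits (0,2):0^2=2 (1,1):1^1=0 (0,1):0^1=1 -> mex({0, 1, 2}) = 3
Therefore G(3) = 3.

3


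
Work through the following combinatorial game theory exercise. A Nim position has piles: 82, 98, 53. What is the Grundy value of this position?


We need the XOR (exclusive or) of all pile sizes.
After XOR-ing pile 1 (size 82): 0 XOR 82 = 82
After XOR-ing pile 2 (size 98): 82 XOR 98 = 48
After XOR-ing pile 3 (size 53): 48 XOR 53 = 5
The Nim-value of this position is 5.

5


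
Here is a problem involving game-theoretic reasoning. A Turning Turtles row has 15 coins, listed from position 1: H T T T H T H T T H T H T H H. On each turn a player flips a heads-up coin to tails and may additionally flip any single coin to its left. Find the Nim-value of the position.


Coins: H T T T H T H T T H T H T H H
Key fact: a single head at position k behaves exactly like a Nim heap of size k (turning it to T and optionally flipping a coin at j < k corresponds to moving the heap from k to j, or to 0), and heads combine as a disjunctive sum (two heads at the same place would cancel, matching j XOR j = 0). So the Nim-value is the XOR of the 1-indexed positions of the heads.
Face-up positions (1-indexed): [1, 5, 7, 10, 12, 14, 15]
XOR 0 with 1: 0 XOR 1 = 1
XOR 1 with 5: 1 XOR 5 = 4
XOR 4 with 7: 4 XOR 7 = 3
XOR 3 with 10: 3 XOR 10 = 9
XOR 9 with 12: 9 XOR 12 = 5
XOR 5 with 14: 5 XOR 14 = 11
XOR 11 with 15: 11 XOR 15 = 4
Nim-value = 4

4


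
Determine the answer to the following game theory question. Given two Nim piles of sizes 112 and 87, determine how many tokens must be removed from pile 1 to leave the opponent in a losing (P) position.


Piles: 112 and 87
Current XOR: 112 XOR 87 = 39 (non-zero, so this is an N-position).
To make the XOR zero, we need to find a move that balances the piles.
For pile 1 (size 112): target = 112 XOR 39 = 87
We reduce pile 1 from 112 to 87.
Tokens removed: 112 - 87 = 25
Verification: 87 XOR 87 = 0

25


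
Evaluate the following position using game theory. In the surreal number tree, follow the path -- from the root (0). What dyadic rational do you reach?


Sign expansion: --
Rule: track bounds (lo, hi), initially (-inf, +inf). On '+', the current value becomes lo and we move to the simplest number in (value, hi): value + 1 if hi = +inf, otherwise the midpoint (value + hi)/2. On '-', the current value becomes hi and we move to value - 1 if lo = -inf, otherwise the midpoint (lo + value)/2.
Start at 0.
Step 1: sign = -, move left. Bounds: (-inf, 0). Value = -1
Step 2: sign = -, move left. Bounds: (-inf, -1). Value = -2
The surreal number with sign expansion -- is -2.

-2


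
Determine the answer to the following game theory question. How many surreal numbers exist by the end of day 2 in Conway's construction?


Day 0: {|} = 0 is born. Count = 1.
Day n: the number of surreal numbers born by day n is 2^(n+1) - 1.
By day 0: 2^1 - 1 = 1
By day 1: 2^2 - 1 = 3
By day 2: 2^3 - 1 = 7
By day 2: 7 surreal numbers.

7


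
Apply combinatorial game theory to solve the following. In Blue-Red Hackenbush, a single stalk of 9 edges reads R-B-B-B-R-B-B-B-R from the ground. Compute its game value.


Edges (from ground): R-B-B-B-R-B-B-B-R
By Berlekamp's sign-expansion rule, a Blue-Red Hackenbush stalk has the value of the surreal number whose sign sequence is the edge sequence with B -> + and R -> -.
Sign sequence: -+++-+++-
Trace the sign expansion in the surreal number tree, starting from 0:
Edge 1: R (sign -) -> bounds (-inf, 0), value = -1
Edge 2: B (sign +) -> bounds (-1, 0), value = -1/2
Edge 3: B (sign +) -> bounds (-1/2, 0), value = -1/4
Edge 4: B (sign +) -> bounds (-1/4, 0), value = -1/8
Edge 5: R (sign -) -> bounds (-1/4, -1/8), value = -3/16
Edge 6: B (sign +) -> bounds (-3/16, -1/8), value = -5/32
Edge 7: B (sign +) -> bounds (-5/32, -1/8), value = -9/64
Edge 8: B (sign +) -> bounds (-9/64, -1/8), value = -17/128
Edge 9: R (sign -) -> bounds (-9/64, -17/128), value = -35/256
Game value = -35/256

-35/256


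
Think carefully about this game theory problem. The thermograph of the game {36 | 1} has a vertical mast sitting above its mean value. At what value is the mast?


Game = {36 | 1}, a switch {a | b} with numbers a > b.
Its thermograph has left wall a - t and right wall b + t, which meet at t = (a - b)/2, where both equal (a + b)/2. So the mast (mean value) is at (a + b)/2.
Mean = (36 + (1))/2 = 37/2 = 37/2

37/2


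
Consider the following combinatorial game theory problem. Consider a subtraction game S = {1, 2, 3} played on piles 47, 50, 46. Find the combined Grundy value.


Subtraction set: {1, 2, 3}
For this subtraction set, G(n) = n mod 4 (period = max + 1 = 4).
Pile 1 (size 47): G(47) = 47 mod 4 = 3
Pile 2 (size 50): G(50) = 50 mod 4 = 2
Pile 3 (size 46): G(46) = 46 mod 4 = 2
Total Grundy value = XOR of all: 3 XOR 2 XOR 2 = 3

3


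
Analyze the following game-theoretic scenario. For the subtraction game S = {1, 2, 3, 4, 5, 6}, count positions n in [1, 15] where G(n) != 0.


Subtraction set S = {1, 2, 3, 4, 5, 6}, so G(n) = n mod 7.
G(n) = 0 when n is a multiple of 7.
Multiples of 7 in [1, 15]: 2
N-positions (nonzero Grundy) = 15 - 2 = 13

13


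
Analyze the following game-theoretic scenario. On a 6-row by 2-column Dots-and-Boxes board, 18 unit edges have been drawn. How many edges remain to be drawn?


Grid: 6 x 2 boxes, i.e. 7 rows and 3 columns of dots.
Horizontal edges: (rows + 1) * cols = 7 * 2 = 14
Vertical edges: rows * (cols + 1) = 6 * 3 = 18
Total edges: 14 + 18 = 32
Edges drawn: 18
Remaining: 32 - 18 = 14

14


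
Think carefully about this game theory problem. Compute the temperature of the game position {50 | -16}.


The game is {50 | -16}, a switch {a | b} with numbers a > b.
Cooling {a | b} by t gives {a - t | b + t}, which stops being hot when a - t = b + t, i.e. at t = (a - b)/2. So the temperature of a switch is (a - b)/2.
Temperature = (Left option - Right option) / 2
= (50 - (-16)) / 2
= 66 / 2
= 33

33


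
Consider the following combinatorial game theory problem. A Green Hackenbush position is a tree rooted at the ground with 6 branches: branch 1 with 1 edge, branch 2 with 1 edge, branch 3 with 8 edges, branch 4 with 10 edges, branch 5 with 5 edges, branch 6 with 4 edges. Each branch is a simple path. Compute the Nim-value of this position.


The tree has 6 branches from the ground vertex.
In Green Hackenbush, the Nim-value of a simple path of length k is k.
Branch 1: length 1, Nim-value = 1
Branch 2: length 1, Nim-value = 1
Branch 3: length 8, Nim-value = 8
Branch 4: length 10, Nim-value = 10
Branch 5: length 5, Nim-value = 5
Branch 6: length 4, Nim-value = 4
Total Nim-value = XOR of all branch values:
0 XOR 1 = 1
1 XOR 1 = 0
0 XOR 8 = 8
8 XOR 10 = 2
2 XOR 5 = 7
7 XOR 4 = 3
Nim-value of the tree = 3

3


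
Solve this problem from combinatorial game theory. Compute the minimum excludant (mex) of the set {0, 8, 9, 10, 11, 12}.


Set = {0, 8, 9, 10, 11, 12}
0 is in the set.
1 is NOT in the set. This is the mex.
mex = 1

1


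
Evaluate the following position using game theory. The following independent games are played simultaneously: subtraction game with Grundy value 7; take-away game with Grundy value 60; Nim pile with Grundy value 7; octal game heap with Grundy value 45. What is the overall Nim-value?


By the Sprague-Grundy theorem, the Grundy value of a sum of games is the XOR of individual Grundy values.
subtraction game: Grundy value = 7. Running XOR: 0 XOR 7 = 7
take-away game: Grundy value = 60. Running XOR: 7 XOR 60 = 59
Nim pile: Grundy value = 7. Running XOR: 59 XOR 7 = 60
octal game heap: Grundy value = 45. Running XOR: 60 XOR 45 = 17
The combined Grundy value is 17.

17


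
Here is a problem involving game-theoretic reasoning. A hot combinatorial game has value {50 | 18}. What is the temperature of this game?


The game is {50 | 18}, a switch {a | b} with numbers a > b.
Cooling {a | b} by t gives {a - t | b + t}, which stops being hot when a - t = b + t, i.e. at t = (a - b)/2. So the temperature of a switch is (a - b)/2.
Temperature = (Left option - Right option) / 2
= (50 - (18)) / 2
= 32 / 2
= 16

16


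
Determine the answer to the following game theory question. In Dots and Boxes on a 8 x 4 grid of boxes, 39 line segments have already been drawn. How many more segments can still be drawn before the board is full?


Grid: 8 x 4 boxes, i.e. 9 rows and 5 columns of dots.
Horizontal edges: (rows + 1) * cols = 9 * 4 = 36
Vertical edges: rows * (cols + 1) = 8 * 5 = 40
Total edges: 36 + 40 = 76
Edges drawn: 39
Remaining: 76 - 39 = 37

37


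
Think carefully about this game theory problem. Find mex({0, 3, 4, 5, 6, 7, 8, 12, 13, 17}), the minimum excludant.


Set = {0, 3, 4, 5, 6, 7, 8, 12, 13, 17}
0 is in the set.
1 is NOT in the set. This is the mex.
mex = 1

1


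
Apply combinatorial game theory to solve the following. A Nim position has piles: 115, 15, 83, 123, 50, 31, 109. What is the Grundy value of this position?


We need the XOR (exclusive or) of all pile sizes.
After XOR-ing pile 1 (size 115): 0 XOR 115 = 115
After XOR-ing pile 2 (size 15): 115 XOR 15 = 124
After XOR-ing pile 3 (size 83): 124 XOR 83 = 47
After XOR-ing pile 4 (size 123): 47 XOR 123 = 84
After XOR-ing pile 5 (size 50): 84 XOR 50 = 102
After XOR-ing pile 6 (size 31): 102 XOR 31 = 121
After XOR-ing pile 7 (size 109): 121 XOR 109 = 20
The Nim-value of this position is 20.

20


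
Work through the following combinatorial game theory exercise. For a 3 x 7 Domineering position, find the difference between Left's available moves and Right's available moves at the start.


Board is 3 x 7 (rows x cols).
Left (vertical) placements: (rows-1) * cols = 2 * 7 = 14
Right (horizontal) placements: rows * (cols-1) = 3 * 6 = 18
Advantage = Left - Right = 14 - 18 = -4

-4


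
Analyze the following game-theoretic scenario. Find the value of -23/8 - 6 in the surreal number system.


x = -23/8, y = 6
Converting to common denominator: 8
x = -23/8, y = 48/8
x - y = -23/8 - 6 = -71/8

-71/8


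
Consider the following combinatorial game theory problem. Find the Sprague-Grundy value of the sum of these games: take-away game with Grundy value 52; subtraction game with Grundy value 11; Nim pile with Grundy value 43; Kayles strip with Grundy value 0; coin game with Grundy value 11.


By the Sprague-Grundy theorem, the Grundy value of a sum of games is the XOR of individual Grundy values.
take-away game: Grundy value = 52. Running XOR: 0 XOR 52 = 52
subtraction game: Grundy value = 11. Running XOR: 52 XOR 11 = 63
Nim pile: Grundy value = 43. Running XOR: 63 XOR 43 = 20
Kayles strip: Grundy value = 0. Running XOR: 20 XOR 0 = 20
coin game: Grundy value = 11. Running XOR: 20 XOR 11 = 31
The combined Grundy value is 31.

31


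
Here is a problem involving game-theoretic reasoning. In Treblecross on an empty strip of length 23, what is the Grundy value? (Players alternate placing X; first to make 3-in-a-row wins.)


Treblecross: place X on empty cells; 3-in-a-row wins.
Playing within two cells of an existing X lets the opponent win at once, so sensible play treats the cells i-2..i+2 around each X as dead. The player left with no safe cell loses, so this is a normal-play take-away game on strips of safe cells.
Placing X at cell i (0-indexed) of a strip of k safe cells leaves independent strips of sizes max(0, i-2) and max(0, k-i-3). Hence G(k) = mex{ G(max(0,i-2)) XOR G(max(0,k-i-3)) : 0 <= i < k }, with G(0) = 0.
G(1): splits (0,0):0^0=0 -> mex({0}) = 1
G(2): splits (0,0):0^0=0 -> mex({0}) = 1
G(3): splits (0,0):0^0=0 -> mex({0}) = 1
G(4): splits (0,1):0^1=1 (0,0):0^0=0 -> mex({0, 1}) = 2
G(5): splits (0,2):0^1=1 (0,1):0^1=1 (0,0):0^0=0 -> mex({0, 1}) = 2
G(6) = mex({1}) = 0
G(7) = mex({0, 1, 2}) = 3
G(8) = mex({0, 1, 2}) = 3
G(9) = mex({0, 2}) = 1
G(10) = mex({0, 2, 3}) = 1
G(11) = mex({0, 3}) = 1
G(12) = mex({1, 3}) = 0
G(13) = mex({0, 1, 2, 3}) = 4
G(14) = mex({0, 1, 2}) = 3
G(15) = mex({0, 1, 2}) = 3
G(16) = mex({0, 1, 2, 4}) = 3
G(17) = mex({0, 1, 3, 4}) = 2
G(18) = mex({0, 1, 3, 4}) = 2
G(19) = mex({0, 1, 3, 5}) = 2
G(20) = mex({0, 1, 2, 3, 5}) = 4
G(21) = mex({0, 1, 2, 3, 5}) = 4
G(22) = mex({1, 2, 6}) = 0
G(23) = mex({0, 1, 2, 3, 4, 6}) = 5
Therefore G(23) = 5.

5


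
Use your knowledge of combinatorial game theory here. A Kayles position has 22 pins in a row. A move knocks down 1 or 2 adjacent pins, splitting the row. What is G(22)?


Kayles: a move removes 1 or 2 adjacent pins from a contiguous row.
Removing pins from a row of k leaves two independent rows (a, b) with a + b = k - 1 (one pin) or a + b = k - 2 (two pins); an end removal gives a = 0.
By Sprague-Grundy, G(k) = mex{ G(a) XOR G(b) } over all these splits. G(0) = 0.
G(1): splits (0,0):0^0=0 -> mex({0}) = 1
G(2): splits (0,1):0^1=1 (0,0):0^0=0 -> mex({0, 1}) = 2
G(3): splits (0,2):0^2=2 (1,1):1^1=0 (0,1):0^1=1 -> mex({0, 1, 2}) = 3
G(4): splits (0,3):0^3=3 (1,2):1^2=3 (0,2):0^2=2 (1,1):1^1=0 -> mex({0, 2, 3}) = 1
G(5): splits (0,4):0^1=1 (1,3):1^3=2 (2,2):2^2=0 (0,3):0^3=3 (1,2):1^2=3 -> mex({0, 1, 2, 3}) = 4
G(6) = mex({0, 1, 2, 4}) = 3
G(7) = mex({0, 1, 3, 4, 5}) = 2
G(8) = mex({0, 2, 3, 5, 6}) = 1
G(9) = mex({0, 1, 2, 3, 6, 7}) = 4
G(10) = mex({0, 1, 3, 4, 5, 7}) = 2
G(11) = mex({0, 1, 2, 3, 4, 5}) = 6
G(12) = mex({0, 1, 2, 3, 5, 6, 7}) = 4
G(13) = mex({0, 2, 3, 4, 6, 7}) = 1
G(14) = mex({0, 1, 4, 5, 6, 7}) = 2
G(15) = mex({0, 1, 2, 3, 4, 5, 6}) = 7
G(16) = mex({0, 2, 3, 5, 6, 7}) = 1
G(17) = mex({0, 1, 2, 3, 5, 6, 7}) = 4
G(18) = mex({0, 1, 2, 4, 5, 6}) = 3
G(19) = mex({0, 1, 3, 4, 5, 7}) = 2
G(20) = mex({0, 2, 3, 4, 5, 6, 7}) = 1
G(21) = mex({0, 1, 2, 3, 5, 6, 7}) = 4
G(22) = mex({0, 1, 2, 3, 4, 5, 7}) = 6
Therefore G(22) = 6.

6


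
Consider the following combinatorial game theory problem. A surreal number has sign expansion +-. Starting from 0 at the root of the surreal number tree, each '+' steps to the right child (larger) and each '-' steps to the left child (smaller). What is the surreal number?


Sign expansion: +-
Rule: track bounds (lo, hi), initially (-inf, +inf). On '+', the current value becomes lo and we move to the simplest number in (value, hi): value + 1 if hi = +inf, otherwise the midpoint (value + hi)/2. On '-', the current value becomes hi and we move to value - 1 if lo = -inf, otherwise the midpoint (lo + value)/2.
Start at 0.
Step 1: sign = +, move right. Bounds: (0, +inf). Value = 1
Step 2: sign = -, move left. Bounds: (0, 1). Value = 1/2
The surreal number with sign expansion +- is 1/2.

1/2


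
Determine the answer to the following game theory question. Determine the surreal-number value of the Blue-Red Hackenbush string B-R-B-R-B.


Edges (from ground): B-R-B-R-B
By Berlekamp's sign-expansion rule, a Blue-Red Hackenbush stalk has the value of the surreal number whose sign sequence is the edge sequence with B -> + and R -> -.
Sign sequence: +-+-+
Trace the sign expansion in the surreal number tree, starting from 0:
Edge 1: B (sign +) -> bounds (0, +inf), value = 1
Edge 2: R (sign -) -> bounds (0, 1), value = 1/2
Edge 3: B (sign +) -> bounds (1/2, 1), value = 3/4
Edge 4: R (sign -) -> bounds (1/2, 3/4), value = 5/8
Edge 5: B (sign +) -> bounds (5/8, 3/4), value = 11/16
Game value = 11/16

11/16


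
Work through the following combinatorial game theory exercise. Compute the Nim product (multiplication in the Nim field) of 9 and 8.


Nim multiplication is bilinear over XOR: (u XOR v) * w = (u*w) XOR (v*w).
So we split each operand into its bit components and XOR the pairwise Nim products.
9 = 1 + 8 (as XOR of powers of 2).
8 = 8 (as XOR of powers of 2).
Using the standard Nim-product table on single bits:
  2*2 = 3,   2*4 = 8,   2*8 = 12,
  4*4 = 6,   4*8 = 11,  8*8 = 13,
and  1*x = x (identity), k*l = l*k (commutative).
Pairwise Nim products:
  1 * 8 = 8
  8 * 8 = 13
XOR them: 8 XOR 13 = 5.
Result: 9 * 8 = 5 (in Nim).

5


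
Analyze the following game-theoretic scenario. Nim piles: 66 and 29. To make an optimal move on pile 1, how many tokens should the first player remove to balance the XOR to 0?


Piles: 66 and 29
Current XOR: 66 XOR 29 = 95 (non-zero, so this is an N-position).
To make the XOR zero, we need to find a move that balances the piles.
For pile 1 (size 66): target = 66 XOR 95 = 29
We reduce pile 1 from 66 to 29.
Tokens removed: 66 - 29 = 37
Verification: 29 XOR 29 = 0

37


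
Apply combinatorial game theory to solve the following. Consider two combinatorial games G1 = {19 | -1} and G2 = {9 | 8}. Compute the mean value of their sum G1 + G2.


G1 = {19 | -1}, G2 = {9 | 8}
Each is a switch {a | b} with numbers a > b; its mean value is (a + b)/2, and mean value is additive over game sums: m(G1 + G2) = m(G1) + m(G2).
Mean of G1 = (19 + (-1))/2 = 18/2 = 9
Mean of G2 = (9 + (8))/2 = 17/2 = 17/2
Mean of G1 + G2 = 9 + 17/2 = 35/2

35/2


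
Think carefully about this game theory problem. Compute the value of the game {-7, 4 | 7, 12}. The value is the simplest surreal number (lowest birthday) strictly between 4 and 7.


Left options: {-7, 4}, max = 4
Right options: {7, 12}, min = 7
All options are numbers and max(Left) < min(Right), so by the simplicity theorem the value is the simplest (earliest-born) number strictly between 4 and 7.
Integers 5 through 6 all lie strictly between 4 and 7.
Among integers, the simplest (lowest birthday = smallest |n|; 0 is born on day 0, +-n on day n) is 5.
No non-integer in the interval can be simpler: if x is a non-integer in the interval, then floor(x) or ceil(x) also lies in the interval (the interval contains an integer), and both are proper prefixes of x's sign expansion, i.e. born earlier. So the game value is 5.
Game value = 5

5
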